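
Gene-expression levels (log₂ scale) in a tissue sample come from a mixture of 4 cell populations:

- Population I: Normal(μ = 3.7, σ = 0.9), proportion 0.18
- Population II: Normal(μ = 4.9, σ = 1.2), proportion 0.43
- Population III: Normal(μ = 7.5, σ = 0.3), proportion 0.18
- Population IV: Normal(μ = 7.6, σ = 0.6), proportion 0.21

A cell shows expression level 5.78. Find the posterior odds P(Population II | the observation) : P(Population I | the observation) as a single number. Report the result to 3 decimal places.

Since P(k|x) ∝ π_k f_k(x), the posterior odds are π_i f_i(x) / (π_j f_j(x)).
Normal densities:
  f_I = (1/(0.9·√(2π)))·exp(−(5.78−3.7)²/(2·0.9²)) = 0.443269·exp(-2.67062) = 0.0306784
  f_II = (1/(1.2·√(2π)))·exp(−(5.78−4.9)²/(2·1.2²)) = 0.332452·exp(-0.26889) = 0.254069
  f_III = (1/(0.3·√(2π)))·exp(−(5.78−7.5)²/(2·0.3²)) = 1.329808·exp(-16.43556) = 9.68094e-08
  f_IV = (1/(0.6·√(2π)))·exp(−(5.78−7.6)²/(2·0.6²)) = 0.664904·exp(-4.60056) = 0.00667979
Posterior odds = (π_II·f_II) / (π_I·f_I) = (0.43·0.254069) / (0.18·0.0306784) = 0.10925 / 0.00552212 ≈ 19.784

19.784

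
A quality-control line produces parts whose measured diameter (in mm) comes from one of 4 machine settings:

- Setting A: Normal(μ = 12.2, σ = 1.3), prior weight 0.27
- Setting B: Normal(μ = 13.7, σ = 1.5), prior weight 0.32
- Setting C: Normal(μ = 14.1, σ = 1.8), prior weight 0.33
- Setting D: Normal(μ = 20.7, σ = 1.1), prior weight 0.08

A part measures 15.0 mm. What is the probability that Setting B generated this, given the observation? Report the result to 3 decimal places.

0.446

The responsibility of component k is π_k f_k(x) divided by Σ_j π_j f_j(x).
Evaluate each component's likelihood at the observed value:
  p_A = 0.0301723
  p_B = 0.182691
  p_C = 0.195592
  p_D = 5.35605e-07
Prior × likelihood for each component:
  π_A·p_A = 0.27 × 0.0301723 = 0.00814653
  π_B·p_B = 0.32 × 0.182691 = 0.0584611
  π_C·p_C = 0.33 × 0.195592 = 0.0645453
  π_D·p_D = 0.08 × 5.35605e-07 = 4.28484e-08
Denominator: 0.00814653 + 0.0584611 + 0.0645453 + 4.28484e-08 = 0.131153
So the posterior for Setting B is 0.0584611 / 0.131153 ≈ 0.446.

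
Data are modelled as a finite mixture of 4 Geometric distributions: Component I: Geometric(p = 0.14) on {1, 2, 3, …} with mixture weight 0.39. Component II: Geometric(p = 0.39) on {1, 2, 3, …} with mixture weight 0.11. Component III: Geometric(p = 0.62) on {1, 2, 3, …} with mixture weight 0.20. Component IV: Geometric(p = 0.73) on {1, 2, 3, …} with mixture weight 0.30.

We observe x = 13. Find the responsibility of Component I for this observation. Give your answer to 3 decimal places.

By Bayes' theorem, P(k | x) = π_k f_k(x) / Σ_j π_j f_j(x).
Geometric probabilities:
  L_I = 0.14·(1−0.14)^12 = 0.14·0.163675 = 0.0229145
  L_II = 0.39·(1−0.39)^12 = 0.39·0.00265435 = 0.0010352
  L_III = 0.62·(1−0.62)^12 = 0.62·9.06574e-06 = 5.62076e-06
  L_IV = 0.73·(1−0.73)^12 = 0.73·1.50095e-07 = 1.09569e-07
Unnormalised posteriors:
  π_I·L_I = 0.39 × 0.0229145 = 0.00893664
  π_II·L_II = 0.11 × 0.0010352 = 0.000113872
  π_III·L_III = 0.20 × 5.62076e-06 = 1.12415e-06
  π_IV·L_IV = 0.30 × 1.09569e-07 = 3.28707e-08
Sum: 0.00893664 + 0.000113872 + 1.12415e-06 + 3.28707e-08 = 0.00905166
P(Component I | data) = 0.00893664 / 0.00905166 ≈ 0.987

0.987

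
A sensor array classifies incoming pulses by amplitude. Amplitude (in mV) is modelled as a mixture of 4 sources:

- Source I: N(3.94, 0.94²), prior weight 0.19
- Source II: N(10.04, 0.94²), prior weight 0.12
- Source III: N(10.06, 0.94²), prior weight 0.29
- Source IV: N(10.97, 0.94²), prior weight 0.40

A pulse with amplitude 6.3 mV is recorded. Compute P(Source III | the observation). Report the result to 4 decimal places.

P(component k | x) = P(Z=k)·f_k(x) / marginal(x), where marginal(x) = Σ_j P(Z=j)·f_j(x).
Normal densities:
  p_I = (1/(0.94·√(2π)))·exp(−(6.3−3.94)²/(2·0.94²)) = 0.424407·exp(-3.15165) = 0.0181567
  p_II = (1/(0.94·√(2π)))·exp(−(6.3−10.04)²/(2·0.94²)) = 0.424407·exp(-7.91512) = 0.000154985
  p_III = (1/(0.94·√(2π)))·exp(−(6.3−10.06)²/(2·0.94²)) = 0.424407·exp(-8.00000) = 0.000142373
  p_IV = (1/(0.94·√(2π)))·exp(−(6.3−10.97)²/(2·0.94²)) = 0.424407·exp(-12.34093) = 1.85431e-06
Multiply by the mixture weights:
  P(Z=I)·p_I = 0.19 × 0.0181567 = 0.00344977
  P(Z=II)·p_II = 0.12 × 0.000154985 = 1.85982e-05
  P(Z=III)·p_III = 0.29 × 0.000142373 = 4.1288e-05
  P(Z=IV)·p_IV = 0.40 × 1.85431e-06 = 7.41724e-07
Denominator: 0.00344977 + 1.85982e-05 + 4.1288e-05 + 7.41724e-07 = 0.0035104
So the posterior for Source III is 4.1288e-05 / 0.0035104 ≈ 0.0118.

0.0118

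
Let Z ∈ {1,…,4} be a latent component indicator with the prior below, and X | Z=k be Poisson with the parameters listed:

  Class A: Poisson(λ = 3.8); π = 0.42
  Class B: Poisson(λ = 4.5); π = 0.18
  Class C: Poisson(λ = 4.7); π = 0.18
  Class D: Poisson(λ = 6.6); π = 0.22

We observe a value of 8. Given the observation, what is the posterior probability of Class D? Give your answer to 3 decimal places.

0.487

Posterior ∝ prior × likelihood, so P(k | x) ∝ w_k f_k(x); normalise over all components.
Poisson probabilities:
  L_A = 0.0241229
  L_B = 0.0463292
  L_C = 0.0537129
  L_D = 0.121475
Multiply by the mixture weights:
  w_A·L_A = 0.42 × 0.0241229 = 0.0101316
  w_B·L_B = 0.18 × 0.0463292 = 0.00833925
  w_C·L_C = 0.18 × 0.0537129 = 0.00966831
  w_D·L_D = 0.22 × 0.121475 = 0.0267245
Marginal: 0.0101316 + 0.00833925 + 0.00966831 + 0.0267245 = 0.0548637
So the posterior for Class D is 0.0267245 / 0.0548637 ≈ 0.487.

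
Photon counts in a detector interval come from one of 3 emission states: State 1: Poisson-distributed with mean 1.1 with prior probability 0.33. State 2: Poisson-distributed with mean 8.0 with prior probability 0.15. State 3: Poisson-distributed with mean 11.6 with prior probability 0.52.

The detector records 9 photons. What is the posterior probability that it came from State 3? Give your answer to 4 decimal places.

Posterior ∝ prior × likelihood, so P(k | x) ∝ π_k f_k(x); normalise over all components.
Component likelihoods at x = 9 photons:
  p_1 = e^(−1.1)·1.1^9/9! = 2.16295e-06
  p_2 = e^(−8.0)·8.0^9/9! = 0.124077
  p_3 = e^(−11.6)·11.6^9/9! = 0.0960601
Weight by the priors:
  π_1·p_1 = 0.33 × 2.16295e-06 = 7.13775e-07
  π_2·p_2 = 0.15 × 0.124077 = 0.0186115
  π_3·p_3 = 0.52 × 0.0960601 = 0.0499512
Denominator: 7.13775e-07 + 0.0186115 + 0.0499512 = 0.0685635
So the posterior for State 3 is 0.0499512 / 0.0685635 ≈ 0.7285.

0.7285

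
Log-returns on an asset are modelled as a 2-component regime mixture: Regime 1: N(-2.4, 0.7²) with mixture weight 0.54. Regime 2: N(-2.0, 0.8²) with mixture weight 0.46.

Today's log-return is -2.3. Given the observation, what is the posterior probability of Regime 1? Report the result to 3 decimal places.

By Bayes' theorem, P(k | x) = P(Z=k) f_k(x) / Σ_j P(Z=j) f_j(x).
Evaluate each component's likelihood at the observed value:
  p_1 = (1/(0.7·√(2π)))·exp(−(-2.3−-2.4)²/(2·0.7²)) = 0.569918·exp(-0.01020) = 0.564132
  p_2 = (1/(0.8·√(2π)))·exp(−(-2.3−-2.0)²/(2·0.8²)) = 0.498678·exp(-0.07031) = 0.464819
Weight by the priors:
  P(Z=1)·p_1 = 0.54 × 0.564132 = 0.304631
  P(Z=2)·p_2 = 0.46 × 0.464819 = 0.213817
Denominator: 0.304631 + 0.213817 = 0.518448
So the posterior for Regime 1 is 0.304631 / 0.518448 ≈ 0.588.

0.588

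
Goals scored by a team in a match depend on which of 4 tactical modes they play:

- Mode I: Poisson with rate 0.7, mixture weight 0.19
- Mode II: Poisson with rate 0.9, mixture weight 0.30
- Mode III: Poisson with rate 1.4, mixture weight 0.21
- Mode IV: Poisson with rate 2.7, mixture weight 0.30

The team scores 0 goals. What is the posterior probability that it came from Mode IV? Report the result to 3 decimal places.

0.070

The responsibility of component k is π_k f_k(x) divided by Σ_j π_j f_j(x).
Poisson probabilities:
  p_I = 0.496585
  p_II = 0.40657
  p_III = 0.246597
  p_IV = 0.0672055
Weight by the priors:
  π_I·p_I = 0.19 × 0.496585 = 0.0943512
  π_II·p_II = 0.30 × 0.40657 = 0.121971
  π_III·p_III = 0.21 × 0.246597 = 0.0517854
  π_IV·p_IV = 0.30 × 0.0672055 = 0.0201617
Normaliser: 0.0943512 + 0.121971 + 0.0517854 + 0.0201617 = 0.288269
P(Mode IV | x) = 0.0201617 / 0.288269 ≈ 0.070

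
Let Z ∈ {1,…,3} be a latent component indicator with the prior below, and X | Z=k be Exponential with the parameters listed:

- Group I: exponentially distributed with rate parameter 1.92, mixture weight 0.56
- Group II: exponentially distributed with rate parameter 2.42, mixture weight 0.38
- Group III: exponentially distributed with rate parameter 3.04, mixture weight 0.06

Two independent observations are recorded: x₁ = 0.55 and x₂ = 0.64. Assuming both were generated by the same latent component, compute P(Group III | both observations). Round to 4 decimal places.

0.0425

Posterior ∝ prior × likelihood, so P(k | x) ∝ π_k f_k(x); normalise over all components.
Since both observations come from the same component, the likelihood for component k is f_k(x₁)·f_k(x₂).
  L_I = [0.667861] × [0.561876] = 0.375255
  L_II = [0.639395] × [0.514257] = 0.328813
  L_III = [0.571128] × [0.43442] = 0.24811
Prior × likelihood for each component:
  π_I·L_I = 0.56 × 0.375255 = 0.210143
  π_II·L_II = 0.38 × 0.328813 = 0.124949
  π_III·L_III = 0.06 × 0.24811 = 0.0148866
Marginal: 0.210143 + 0.124949 + 0.0148866 = 0.349978
P(Group III | x₁, x₂) = 0.0148866 / 0.349978 ≈ 0.0425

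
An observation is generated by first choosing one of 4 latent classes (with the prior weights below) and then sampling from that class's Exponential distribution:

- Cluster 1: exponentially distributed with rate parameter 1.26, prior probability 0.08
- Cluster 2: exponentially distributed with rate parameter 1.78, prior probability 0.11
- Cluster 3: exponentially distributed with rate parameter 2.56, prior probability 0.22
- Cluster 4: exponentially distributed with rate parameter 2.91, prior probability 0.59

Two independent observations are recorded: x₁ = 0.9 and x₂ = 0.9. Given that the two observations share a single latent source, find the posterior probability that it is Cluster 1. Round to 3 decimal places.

P(component k | x) = π_k·f_k(x) / marginal(x), where marginal(x) = Σ_j π_j·f_j(x).
Since both observations come from the same component, the likelihood for component k is f_k(x₁)·f_k(x₂).
  f_1 = [0.405397] × [0.405397] = 0.164347
  f_2 = [0.358658] × [0.358658] = 0.128635
  f_3 = [0.255638] × [0.255638] = 0.0653508
  f_4 = [0.212068] × [0.212068] = 0.044973
Prior × likelihood for each component:
  π_1·f_1 = 0.08 × 0.164347 = 0.0131477
  π_2·f_2 = 0.11 × 0.128635 = 0.0141499
  π_3·f_3 = 0.22 × 0.0653508 = 0.0143772
  π_4·f_4 = 0.59 × 0.044973 = 0.026534
Marginal: 0.0131477 + 0.0141499 + 0.0143772 + 0.026534 = 0.0682089
Responsibility of Cluster 1: 0.0131477 / 0.0682089 ≈ 0.193

0.193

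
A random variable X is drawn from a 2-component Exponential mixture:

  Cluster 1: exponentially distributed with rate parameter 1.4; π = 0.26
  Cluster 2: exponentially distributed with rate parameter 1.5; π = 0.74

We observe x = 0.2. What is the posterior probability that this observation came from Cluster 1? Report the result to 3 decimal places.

0.251

Posterior ∝ prior × likelihood, so P(k | x) ∝ π_k f_k(x); normalise over all components.
Exponential densities:
  L_1 = 1.0581
  L_2 = 1.11123
Multiply by the mixture weights:
  π_1·L_1 = 0.26 × 1.0581 = 0.275105
  π_2·L_2 = 0.74 × 1.11123 = 0.822308
Marginal: 0.275105 + 0.822308 = 1.09741
P(Cluster 1 | the observation) = 0.275105 / 1.09741 ≈ 0.251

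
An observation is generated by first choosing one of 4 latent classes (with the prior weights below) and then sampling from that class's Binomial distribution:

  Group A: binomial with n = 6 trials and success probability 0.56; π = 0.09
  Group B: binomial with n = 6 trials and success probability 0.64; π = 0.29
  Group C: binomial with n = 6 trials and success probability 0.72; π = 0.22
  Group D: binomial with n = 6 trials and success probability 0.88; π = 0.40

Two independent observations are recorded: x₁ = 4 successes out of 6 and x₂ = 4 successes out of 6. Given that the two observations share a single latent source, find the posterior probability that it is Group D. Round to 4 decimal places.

0.1004

Apply Bayes' rule: the posterior for each component is proportional to its prior times its likelihood at x.
Since both observations come from the same component, the likelihood for component k is f_k(x₁)·f_k(x₂).
  f_A = [0.285594] × [0.285594] = 0.0815638
  f_B = [0.326149] × [0.326149] = 0.106373
  f_C = [0.316037] × [0.316037] = 0.0998791
  f_D = [0.129534] × [0.129534] = 0.0167791
Unnormalised posteriors:
  P(Z=A)·f_A = 0.09 × 0.0815638 = 0.00734074
  P(Z=B)·f_B = 0.29 × 0.106373 = 0.0308482
  P(Z=C)·f_C = 0.22 × 0.0998791 = 0.0219734
  P(Z=D)·f_D = 0.40 × 0.0167791 = 0.00671164
Sum: 0.00734074 + 0.0308482 + 0.0219734 + 0.00671164 = 0.066874
Responsibility of Group D: 0.00671164 / 0.066874 ≈ 0.1004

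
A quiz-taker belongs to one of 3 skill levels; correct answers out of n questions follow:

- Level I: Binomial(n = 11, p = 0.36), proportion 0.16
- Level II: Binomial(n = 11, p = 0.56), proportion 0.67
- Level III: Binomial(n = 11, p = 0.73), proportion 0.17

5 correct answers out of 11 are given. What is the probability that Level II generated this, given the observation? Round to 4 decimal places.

Posterior ∝ prior × likelihood, so P(k | x) ∝ P(Z=k) f_k(x); normalise over all components.
Binomial probabilities:
  p_I = 0.19197
  p_II = 0.184628
  p_III = 0.0371055
Unnormalised posteriors:
  P(Z=I)·p_I = 0.16 × 0.19197 = 0.0307153
  P(Z=II)·p_II = 0.67 × 0.184628 = 0.123701
  P(Z=III)·p_III = 0.17 × 0.0371055 = 0.00630794
Marginal: 0.0307153 + 0.123701 + 0.00630794 = 0.160724
So the posterior for Level II is 0.123701 / 0.160724 ≈ 0.7696.

0.7696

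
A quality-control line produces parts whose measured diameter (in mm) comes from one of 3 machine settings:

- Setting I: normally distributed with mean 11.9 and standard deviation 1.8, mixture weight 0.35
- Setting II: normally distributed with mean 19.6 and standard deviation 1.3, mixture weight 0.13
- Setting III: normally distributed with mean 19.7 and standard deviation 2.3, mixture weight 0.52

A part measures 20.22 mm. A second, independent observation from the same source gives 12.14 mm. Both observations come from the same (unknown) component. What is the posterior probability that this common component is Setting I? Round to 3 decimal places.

0.006

The responsibility of component k is P(Z=k) f_k(x) divided by Σ_j P(Z=j) f_j(x).
Since both observations come from the same component, the likelihood for component k is f_k(x₁)·f_k(x₂).
  p_I = [5.08511e-06] × [0.219673] = 1.11706e-06
  p_II = [0.273889] × [2.16931e-08] = 5.9415e-09
  p_III = [0.169076] × [0.000781817] = 0.000132187
Prior × likelihood for each component:
  P(Z=I)·p_I = 0.35 × 1.11706e-06 = 3.90972e-07
  P(Z=II)·p_II = 0.13 × 5.9415e-09 = 7.72395e-10
  P(Z=III)·p_III = 0.52 × 0.000132187 = 6.87371e-05
Evidence: 3.90972e-07 + 7.72395e-10 + 6.87371e-05 = 6.91289e-05
Responsibility of Setting I: 3.90972e-07 / 6.91289e-05 ≈ 0.006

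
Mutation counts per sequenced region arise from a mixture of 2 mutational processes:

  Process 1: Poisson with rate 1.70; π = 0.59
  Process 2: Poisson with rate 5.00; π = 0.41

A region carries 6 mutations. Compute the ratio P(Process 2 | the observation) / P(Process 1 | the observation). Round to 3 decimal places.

Since P(k|x) ∝ P(Z=k) f_k(x), the posterior odds are P(Z=i) f_i(x) / (P(Z=j) f_j(x)).
Component likelihoods at x = 6 mutations:
  f_1 = 0.00612436
  f_2 = 0.146223
Odds = (0.41/0.59) × (0.146223/0.00612436) = 0.694915 × 23.8756 ≈ 16.592

16.592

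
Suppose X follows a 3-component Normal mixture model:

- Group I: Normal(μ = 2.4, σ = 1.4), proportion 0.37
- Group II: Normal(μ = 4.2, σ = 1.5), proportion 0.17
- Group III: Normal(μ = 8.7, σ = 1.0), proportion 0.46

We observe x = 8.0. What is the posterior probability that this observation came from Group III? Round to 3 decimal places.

By Bayes' theorem, P(k | x) = P(Z=k) f_k(x) / Σ_j P(Z=j) f_j(x).
Normal densities:
  p_I = (1/(1.4·√(2π)))·exp(−(8.0−2.4)²/(2·1.4²)) = 0.284959·exp(-8.00000) = 9.5593e-05
  p_II = (1/(1.5·√(2π)))·exp(−(8.0−4.2)²/(2·1.5²)) = 0.265962·exp(-3.20889) = 0.0107452
  p_III = (1/(1.0·√(2π)))·exp(−(8.0−8.7)²/(2·1.0²)) = 0.398942·exp(-0.24500) = 0.312254
Weight by the priors:
  P(Z=I)·p_I = 0.37 × 9.5593e-05 = 3.53694e-05
  P(Z=II)·p_II = 0.17 × 0.0107452 = 0.00182669
  P(Z=III)·p_III = 0.46 × 0.312254 = 0.143637
Normaliser: 3.53694e-05 + 0.00182669 + 0.143637 = 0.145499
So the posterior for Group III is 0.143637 / 0.145499 ≈ 0.987.

0.987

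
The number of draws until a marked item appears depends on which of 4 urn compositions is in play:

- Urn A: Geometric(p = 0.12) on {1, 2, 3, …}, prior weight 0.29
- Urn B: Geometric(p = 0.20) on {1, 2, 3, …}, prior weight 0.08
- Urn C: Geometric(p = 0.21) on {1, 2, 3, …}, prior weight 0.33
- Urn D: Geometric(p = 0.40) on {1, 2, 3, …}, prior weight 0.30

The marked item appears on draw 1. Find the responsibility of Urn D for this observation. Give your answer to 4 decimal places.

P(component k | x) = P(Z=k)·f_k(x) / marginal(x), where marginal(x) = Σ_j P(Z=j)·f_j(x).
Geometric probabilities:
  f_A = 0.12
  f_B = 0.2
  f_C = 0.21
  f_D = 0.4
Prior × likelihood for each component:
  P(Z=A)·f_A = 0.29 × 0.12 = 0.0348
  P(Z=B)·f_B = 0.08 × 0.2 = 0.016
  P(Z=C)·f_C = 0.33 × 0.21 = 0.0693
  P(Z=D)·f_D = 0.30 × 0.4 = 0.12
Sum: 0.0348 + 0.016 + 0.0693 + 0.12 = 0.2401
So the posterior for Urn D is 0.12 / 0.2401 ≈ 0.4998.

0.4998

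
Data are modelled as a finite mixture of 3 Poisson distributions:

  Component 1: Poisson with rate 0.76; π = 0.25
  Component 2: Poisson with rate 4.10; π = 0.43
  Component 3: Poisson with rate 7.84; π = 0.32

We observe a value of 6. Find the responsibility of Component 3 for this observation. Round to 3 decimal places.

The responsibility of component k is π_k f_k(x) divided by Σ_j π_j f_j(x).
Evaluate each component's likelihood at the observed value:
  f_1 = 0.000125166
  f_2 = 0.109336
  f_3 = 0.126968
Prior × likelihood for each component:
  π_1·f_1 = 0.25 × 0.000125166 = 3.12914e-05
  π_2·f_2 = 0.43 × 0.109336 = 0.0470145
  π_3·f_3 = 0.32 × 0.126968 = 0.0406298
Marginal: 3.12914e-05 + 0.0470145 + 0.0406298 = 0.0876756
Responsibility of Component 3: 0.0406298 / 0.0876756 ≈ 0.463

0.463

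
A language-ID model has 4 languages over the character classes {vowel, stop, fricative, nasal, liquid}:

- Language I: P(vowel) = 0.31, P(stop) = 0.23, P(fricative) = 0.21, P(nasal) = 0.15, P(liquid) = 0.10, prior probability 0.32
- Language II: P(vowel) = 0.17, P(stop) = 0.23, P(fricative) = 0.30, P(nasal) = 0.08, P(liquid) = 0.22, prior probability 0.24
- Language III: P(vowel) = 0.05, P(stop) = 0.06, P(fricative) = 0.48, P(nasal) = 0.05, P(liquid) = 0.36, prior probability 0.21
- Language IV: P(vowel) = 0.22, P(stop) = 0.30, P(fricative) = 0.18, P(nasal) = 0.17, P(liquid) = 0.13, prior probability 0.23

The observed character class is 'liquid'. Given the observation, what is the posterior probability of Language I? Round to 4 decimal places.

0.1682

Posterior ∝ prior × likelihood, so P(k | x) ∝ π_k f_k(x); normalise over all components.
Categorical probabilities:
  f_I = 0.1
  f_II = 0.22
  f_III = 0.36
  f_IV = 0.13
Prior × likelihood for each component:
  π_I·f_I = 0.32 × 0.1 = 0.032
  π_II·f_II = 0.24 × 0.22 = 0.0528
  π_III·f_III = 0.21 × 0.36 = 0.0756
  π_IV·f_IV = 0.23 × 0.13 = 0.0299
Evidence: 0.032 + 0.0528 + 0.0756 + 0.0299 = 0.1903
So the posterior for Language I is 0.032 / 0.1903 ≈ 0.1682.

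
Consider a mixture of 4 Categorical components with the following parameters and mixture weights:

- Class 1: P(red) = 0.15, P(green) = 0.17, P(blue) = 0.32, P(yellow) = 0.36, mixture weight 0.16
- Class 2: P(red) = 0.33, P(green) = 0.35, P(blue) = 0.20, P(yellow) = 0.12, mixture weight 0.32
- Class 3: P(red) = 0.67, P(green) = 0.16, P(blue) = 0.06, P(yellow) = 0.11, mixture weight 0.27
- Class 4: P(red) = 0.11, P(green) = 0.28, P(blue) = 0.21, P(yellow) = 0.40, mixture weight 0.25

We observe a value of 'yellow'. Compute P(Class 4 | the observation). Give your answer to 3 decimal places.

0.443

P(component k | x) = P(Z=k)·f_k(x) / marginal(x), where marginal(x) = Σ_j P(Z=j)·f_j(x).
Categorical probabilities:
  p_1 = P(yellow | comp) = 0.36
  p_2 = P(yellow | comp) = 0.12
  p_3 = P(yellow | comp) = 0.11
  p_4 = P(yellow | comp) = 0.40
Prior × likelihood for each component:
  P(Z=1)·p_1 = 0.16 × 0.36 = 0.0576
  P(Z=2)·p_2 = 0.32 × 0.12 = 0.0384
  P(Z=3)·p_3 = 0.27 × 0.11 = 0.0297
  P(Z=4)·p_4 = 0.25 × 0.4 = 0.1
Normaliser: 0.0576 + 0.0384 + 0.0297 + 0.1 = 0.2257
P(Class 4 | x) = 0.1 / 0.2257 ≈ 0.443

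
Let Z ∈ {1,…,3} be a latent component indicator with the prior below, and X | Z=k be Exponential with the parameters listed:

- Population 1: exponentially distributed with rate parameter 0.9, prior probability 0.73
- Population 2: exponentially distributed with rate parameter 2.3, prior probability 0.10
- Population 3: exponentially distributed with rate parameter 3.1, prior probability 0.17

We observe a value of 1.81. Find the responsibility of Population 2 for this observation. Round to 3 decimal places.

Apply Bayes' rule: the posterior for each component is proportional to its prior times its likelihood at x.
Component likelihoods at x = 1.81:
  L_1 = 0.9·e^(−0.9·1.81) = 0.9·e^(−1.6290) = 0.176513
  L_2 = 2.3·e^(−2.3·1.81) = 2.3·e^(−4.1630) = 0.0357899
  L_3 = 3.1·e^(−3.1·1.81) = 3.1·e^(−5.6110) = 0.011338
Prior × likelihood for each component:
  w_1·L_1 = 0.73 × 0.176513 = 0.128855
  w_2·L_2 = 0.10 × 0.0357899 = 0.00357899
  w_3·L_3 = 0.17 × 0.011338 = 0.00192746
Normaliser: 0.128855 + 0.00357899 + 0.00192746 = 0.134361
P(Population 2 | data) = 0.00357899 / 0.134361 ≈ 0.027

0.027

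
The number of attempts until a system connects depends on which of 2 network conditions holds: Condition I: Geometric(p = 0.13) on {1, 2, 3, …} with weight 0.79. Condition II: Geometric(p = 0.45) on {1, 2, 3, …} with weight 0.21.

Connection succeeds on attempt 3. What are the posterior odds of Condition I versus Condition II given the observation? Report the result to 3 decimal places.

The posterior odds equal the prior odds times the likelihood ratio: (π_i/π_j)·(f_i(x)/f_j(x)).
Component likelihoods at x = 3:
  p_I = 0.098397
  p_II = 0.136125
Odds = (0.79/0.21) × (0.098397/0.136125) = 3.7619 × 0.722843 ≈ 2.719

2.719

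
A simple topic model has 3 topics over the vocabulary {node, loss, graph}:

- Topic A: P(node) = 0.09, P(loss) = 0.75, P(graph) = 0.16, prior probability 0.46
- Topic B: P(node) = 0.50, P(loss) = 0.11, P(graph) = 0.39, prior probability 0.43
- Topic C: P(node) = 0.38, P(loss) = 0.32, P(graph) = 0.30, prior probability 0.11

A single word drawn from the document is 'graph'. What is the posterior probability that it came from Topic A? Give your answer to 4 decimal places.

0.2683

Apply Bayes' rule: the posterior for each component is proportional to its prior times its likelihood at x.
Evaluate each component's likelihood at the observed value:
  p_A = P(graph | comp) = 0.16
  p_B = P(graph | comp) = 0.39
  p_C = P(graph | comp) = 0.30
Unnormalised posteriors:
  w_A·p_A = 0.46 × 0.16 = 0.0736
  w_B·p_B = 0.43 × 0.39 = 0.1677
  w_C·p_C = 0.11 × 0.3 = 0.033
Denominator: 0.0736 + 0.1677 + 0.033 = 0.2743
P(Topic A | 'graph') = 0.0736 / 0.2743 ≈ 0.2683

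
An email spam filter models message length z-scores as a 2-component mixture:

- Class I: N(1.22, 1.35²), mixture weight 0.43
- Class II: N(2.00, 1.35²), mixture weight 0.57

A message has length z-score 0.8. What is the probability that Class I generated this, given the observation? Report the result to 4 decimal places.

Posterior ∝ prior × likelihood, so P(k | x) ∝ π_k f_k(x); normalise over all components.
Component likelihoods at x = 0.8:
  L_I = 0.281552
  L_II = 0.199069
Unnormalised posteriors:
  π_I·L_I = 0.43 × 0.281552 = 0.121067
  π_II·L_II = 0.57 × 0.199069 = 0.113469
Normaliser: 0.121067 + 0.113469 = 0.234537
Responsibility of Class I: 0.121067 / 0.234537 ≈ 0.5162

0.5162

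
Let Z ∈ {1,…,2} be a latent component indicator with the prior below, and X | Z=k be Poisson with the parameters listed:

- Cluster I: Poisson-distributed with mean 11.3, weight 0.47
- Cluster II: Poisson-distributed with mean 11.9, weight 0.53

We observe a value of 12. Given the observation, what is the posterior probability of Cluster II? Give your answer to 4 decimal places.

0.5352

Apply Bayes' rule: the posterior for each component is proportional to its prior times its likelihood at x.
Component likelihoods at x = 12:
  L_I = e^(−11.3)·11.3^12/12! = 0.111964
  L_II = e^(−11.9)·11.9^12/12! = 0.11432
Unnormalised posteriors:
  P(Z=I)·L_I = 0.47 × 0.111964 = 0.0526229
  P(Z=II)·L_II = 0.53 × 0.11432 = 0.0605896
Sum: 0.0526229 + 0.0605896 = 0.113212
So the posterior for Cluster II is 0.0605896 / 0.113212 ≈ 0.5352.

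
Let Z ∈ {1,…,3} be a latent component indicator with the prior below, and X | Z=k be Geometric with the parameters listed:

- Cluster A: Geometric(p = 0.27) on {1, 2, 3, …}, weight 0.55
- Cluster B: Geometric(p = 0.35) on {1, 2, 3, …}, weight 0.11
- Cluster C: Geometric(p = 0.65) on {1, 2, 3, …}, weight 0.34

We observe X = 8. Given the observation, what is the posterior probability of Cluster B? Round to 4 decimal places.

0.1024

The responsibility of component k is P(Z=k) f_k(x) divided by Σ_j P(Z=j) f_j(x).
Geometric probabilities:
  f_A = 0.27·(1−0.27)^7 = 0.27·0.110474 = 0.029828
  f_B = 0.35·(1−0.35)^7 = 0.35·0.0490223 = 0.0171578
  f_C = 0.65·(1−0.65)^7 = 0.65·0.000643393 = 0.000418205
Prior × likelihood for each component:
  P(Z=A)·f_A = 0.55 × 0.029828 = 0.0164054
  P(Z=B)·f_B = 0.11 × 0.0171578 = 0.00188736
  P(Z=C)·f_C = 0.34 × 0.000418205 = 0.00014219
Evidence: 0.0164054 + 0.00188736 + 0.00014219 = 0.0184349
P(Cluster B | 8) ≈ 0.1024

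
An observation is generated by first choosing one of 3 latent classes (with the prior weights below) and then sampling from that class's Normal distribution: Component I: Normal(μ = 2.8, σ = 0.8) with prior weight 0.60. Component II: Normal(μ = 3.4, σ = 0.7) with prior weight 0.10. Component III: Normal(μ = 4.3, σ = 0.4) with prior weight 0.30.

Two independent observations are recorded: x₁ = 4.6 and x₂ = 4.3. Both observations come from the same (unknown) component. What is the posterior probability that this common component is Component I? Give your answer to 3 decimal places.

0.009

P(component k | x) = π_k·f_k(x) / marginal(x), where marginal(x) = Σ_j π_j·f_j(x).
Since both observations come from the same component, the likelihood for component k is f_k(x₁)·f_k(x₂).
  L_I = [0.0396746] × [0.0859828] = 0.00341133
  L_II = [0.131119] × [0.249376] = 0.0326979
  L_III = [0.752844] × [0.997356] = 0.750853
Unnormalised posteriors:
  π_I·L_I = 0.60 × 0.00341133 = 0.0020468
  π_II·L_II = 0.10 × 0.0326979 = 0.00326979
  π_III·L_III = 0.30 × 0.750853 = 0.225256
Evidence: 0.0020468 + 0.00326979 + 0.225256 = 0.230572
P(Component I | x₁,x₂) ≈ 0.009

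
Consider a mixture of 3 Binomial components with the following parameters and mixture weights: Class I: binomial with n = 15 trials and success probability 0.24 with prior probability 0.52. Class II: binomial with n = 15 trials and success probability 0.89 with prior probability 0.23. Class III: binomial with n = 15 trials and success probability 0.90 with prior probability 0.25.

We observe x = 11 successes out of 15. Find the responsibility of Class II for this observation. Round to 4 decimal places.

By Bayes' theorem, P(k | x) = π_k f_k(x) / Σ_j π_j f_j(x).
Binomial probabilities:
  f_I = 6.92964e-05
  f_II = 0.0554617
  f_III = 0.0428351
Prior × likelihood for each component:
  π_I·f_I = 0.52 × 6.92964e-05 = 3.60341e-05
  π_II·f_II = 0.23 × 0.0554617 = 0.0127562
  π_III·f_III = 0.25 × 0.0428351 = 0.0107088
Evidence: 3.60341e-05 + 0.0127562 + 0.0107088 = 0.023501
Responsibility of Class II: 0.0127562 / 0.023501 ≈ 0.5428

0.5428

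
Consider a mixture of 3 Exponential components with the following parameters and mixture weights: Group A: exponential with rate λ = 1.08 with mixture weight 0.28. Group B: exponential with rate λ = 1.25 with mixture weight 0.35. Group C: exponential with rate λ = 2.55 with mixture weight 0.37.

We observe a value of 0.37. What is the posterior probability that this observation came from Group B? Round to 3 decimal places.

0.326

Posterior ∝ prior × likelihood, so P(k | x) ∝ π_k f_k(x); normalise over all components.
Exponential densities:
  p_A = 1.08·e^(−1.08·0.37) = 1.08·e^(−0.3996) = 0.724235
  p_B = 1.25·e^(−1.25·0.37) = 1.25·e^(−0.4625) = 0.787134
  p_C = 2.55·e^(−2.55·0.37) = 2.55·e^(−0.9435) = 0.992621
Prior × likelihood for each component:
  π_A·p_A = 0.28 × 0.724235 = 0.202786
  π_B·p_B = 0.35 × 0.787134 = 0.275497
  π_C·p_C = 0.37 × 0.992621 = 0.36727
Sum: 0.202786 + 0.275497 + 0.36727 = 0.845553
So the posterior for Group B is 0.275497 / 0.845553 ≈ 0.326.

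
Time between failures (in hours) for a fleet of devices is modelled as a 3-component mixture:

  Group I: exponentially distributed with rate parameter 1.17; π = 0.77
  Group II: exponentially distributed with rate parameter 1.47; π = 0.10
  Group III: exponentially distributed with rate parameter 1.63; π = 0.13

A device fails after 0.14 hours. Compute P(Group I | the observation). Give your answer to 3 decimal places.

The responsibility of component k is π_k f_k(x) divided by Σ_j π_j f_j(x).
Component likelihoods at x = 0.14 hours:
  L_I = 1.17·e^(−1.17·0.14) = 1.17·e^(−0.1638) = 0.993227
  L_II = 1.47·e^(−1.47·0.14) = 1.47·e^(−0.2058) = 1.19657
  L_III = 1.63·e^(−1.63·0.14) = 1.63·e^(−0.2282) = 1.29742
Prior × likelihood for each component:
  π_I·L_I = 0.77 × 0.993227 = 0.764785
  π_II·L_II = 0.10 × 1.19657 = 0.119657
  π_III·L_III = 0.13 × 1.29742 = 0.168665
Denominator: 0.764785 + 0.119657 + 0.168665 = 1.05311
P(Group I | x) = 0.764785 / 1.05311 ≈ 0.726

0.726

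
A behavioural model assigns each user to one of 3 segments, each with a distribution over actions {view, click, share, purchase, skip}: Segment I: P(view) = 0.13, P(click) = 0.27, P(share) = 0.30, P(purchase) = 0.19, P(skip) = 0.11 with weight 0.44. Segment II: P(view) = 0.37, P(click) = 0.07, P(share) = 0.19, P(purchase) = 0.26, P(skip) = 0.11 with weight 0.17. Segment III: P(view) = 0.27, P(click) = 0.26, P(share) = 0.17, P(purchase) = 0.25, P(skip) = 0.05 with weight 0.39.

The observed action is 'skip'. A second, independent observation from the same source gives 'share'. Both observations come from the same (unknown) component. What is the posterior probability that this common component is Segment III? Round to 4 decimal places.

0.1550

Apply Bayes' rule: the posterior for each component is proportional to its prior times its likelihood at x.
Since both observations come from the same component, the likelihood for component k is f_k(x₁)·f_k(x₂).
  p_I = [P(skip | comp) = 0.11] × [0.3] = 0.033
  p_II = [P(skip | comp) = 0.11] × [0.19] = 0.0209
  p_III = [P(skip | comp) = 0.05] × [0.17] = 0.0085
Multiply by the mixture weights:
  π_I·p_I = 0.44 × 0.033 = 0.01452
  π_II·p_II = 0.17 × 0.0209 = 0.003553
  π_III·p_III = 0.39 × 0.0085 = 0.003315
Marginal: 0.01452 + 0.003553 + 0.003315 = 0.021388
Responsibility of Segment III: 0.003315 / 0.021388 ≈ 0.1550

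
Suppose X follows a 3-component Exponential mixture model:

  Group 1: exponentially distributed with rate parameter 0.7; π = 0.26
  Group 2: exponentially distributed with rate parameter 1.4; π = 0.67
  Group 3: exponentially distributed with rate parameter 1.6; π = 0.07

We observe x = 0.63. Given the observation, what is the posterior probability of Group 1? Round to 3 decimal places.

0.214

P(component k | x) = π_k·f_k(x) / marginal(x), where marginal(x) = Σ_j π_j·f_j(x).
Component likelihoods at x = 0.63:
  L_1 = 0.450375
  L_2 = 0.579536
  L_3 = 0.583917
Prior × likelihood for each component:
  π_1·L_1 = 0.26 × 0.450375 = 0.117097
  π_2·L_2 = 0.67 × 0.579536 = 0.388289
  π_3·L_3 = 0.07 × 0.583917 = 0.0408742
Evidence: 0.117097 + 0.388289 + 0.0408742 = 0.546261
So the posterior for Group 1 is 0.117097 / 0.546261 ≈ 0.214.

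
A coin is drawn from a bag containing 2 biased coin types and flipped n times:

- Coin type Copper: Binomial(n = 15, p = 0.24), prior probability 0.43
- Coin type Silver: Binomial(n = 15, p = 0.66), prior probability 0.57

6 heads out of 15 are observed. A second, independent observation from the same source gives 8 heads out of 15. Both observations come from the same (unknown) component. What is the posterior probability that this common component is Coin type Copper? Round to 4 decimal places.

0.1716

By Bayes' theorem, P(k | x) = w_k f_k(x) / Σ_j w_j f_j(x).
Since both observations come from the same component, the likelihood for component k is f_k(x₁)·f_k(x₂).
  p_Copper = [0.0809084] × [0.0103737] = 0.00083932
  p_Silver = [0.0251176] × [0.121689] = 0.00305654
Weight by the priors:
  w_Copper·p_Copper = 0.43 × 0.00083932 = 0.000360908
  w_Silver·p_Silver = 0.57 × 0.00305654 = 0.00174223
Sum: 0.000360908 + 0.00174223 = 0.00210314
Responsibility of Coin type Copper: 0.000360908 / 0.00210314 ≈ 0.1716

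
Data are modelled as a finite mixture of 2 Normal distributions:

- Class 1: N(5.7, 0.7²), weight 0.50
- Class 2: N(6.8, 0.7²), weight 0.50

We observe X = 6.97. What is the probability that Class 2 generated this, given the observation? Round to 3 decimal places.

By Bayes' theorem, P(k | x) = π_k f_k(x) / Σ_j π_j f_j(x).
Normal densities:
  L_1 = (1/(0.7·√(2π)))·exp(−(6.97−5.7)²/(2·0.7²)) = 0.569918·exp(-1.64582) = 0.109911
  L_2 = (1/(0.7·√(2π)))·exp(−(6.97−6.8)²/(2·0.7²)) = 0.569918·exp(-0.02949) = 0.553356
Weight by the priors:
  π_1·L_1 = 0.50 × 0.109911 = 0.0549557
  π_2·L_2 = 0.50 × 0.553356 = 0.276678
Normaliser: 0.0549557 + 0.276678 = 0.331634
P(Class 2 | data) ≈ 0.834

0.834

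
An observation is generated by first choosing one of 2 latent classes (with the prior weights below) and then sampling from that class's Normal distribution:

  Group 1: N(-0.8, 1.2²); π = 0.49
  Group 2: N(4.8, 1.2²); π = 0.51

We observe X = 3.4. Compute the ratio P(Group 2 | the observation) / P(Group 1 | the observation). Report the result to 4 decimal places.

240.9164

Since P(k|x) ∝ w_k f_k(x), the posterior odds are w_i f_i(x) / (w_j f_j(x)).
Normal densities:
  L_1 = (1/(1.2·√(2π)))·exp(−(3.4−-0.8)²/(2·1.2²)) = 0.332452·exp(-6.12500) = 0.000727236
  L_2 = (1/(1.2·√(2π)))·exp(−(3.4−4.8)²/(2·1.2²)) = 0.332452·exp(-0.68056) = 0.168332
Posterior odds = (w_2·L_2) / (w_1·L_1) = (0.51·0.168332) / (0.49·0.000727236) = 0.0858494 / 0.000356345 ≈ 240.9164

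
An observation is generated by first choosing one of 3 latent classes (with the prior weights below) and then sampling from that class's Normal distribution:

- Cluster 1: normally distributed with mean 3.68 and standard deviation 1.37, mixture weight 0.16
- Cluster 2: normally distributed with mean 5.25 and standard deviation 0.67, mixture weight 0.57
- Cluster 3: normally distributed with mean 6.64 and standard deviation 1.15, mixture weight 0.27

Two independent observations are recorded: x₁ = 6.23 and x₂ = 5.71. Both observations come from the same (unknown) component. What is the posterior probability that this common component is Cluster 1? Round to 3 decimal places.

0.010

By Bayes' theorem, P(k | x) = w_k f_k(x) / Σ_j w_j f_j(x).
Since both observations come from the same component, the likelihood for component k is f_k(x₁)·f_k(x₂).
  p_1 = [0.0515092] × [0.0971457] = 0.0050039
  p_2 = [0.204296] × [0.470411] = 0.096103
  p_3 = [0.325545] × [0.25015] = 0.0814351
Unnormalised posteriors:
  w_1·p_1 = 0.16 × 0.0050039 = 0.000800624
  w_2·p_2 = 0.57 × 0.096103 = 0.0547787
  w_3·p_3 = 0.27 × 0.0814351 = 0.0219875
Evidence: 0.000800624 + 0.0547787 + 0.0219875 = 0.0775668
So the posterior for Cluster 1 is 0.000800624 / 0.0775668 ≈ 0.010.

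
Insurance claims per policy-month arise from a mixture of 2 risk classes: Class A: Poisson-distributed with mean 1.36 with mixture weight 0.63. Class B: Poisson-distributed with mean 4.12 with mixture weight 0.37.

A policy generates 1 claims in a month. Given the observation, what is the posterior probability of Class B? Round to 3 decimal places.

0.101

The responsibility of component k is P(Z=k) f_k(x) divided by Σ_j P(Z=j) f_j(x).
Evaluate each component's likelihood at the observed value:
  f_A = 0.349059
  f_B = 0.0669274
Prior × likelihood for each component:
  P(Z=A)·f_A = 0.63 × 0.349059 = 0.219907
  P(Z=B)·f_B = 0.37 × 0.0669274 = 0.0247631
Marginal: 0.219907 + 0.0247631 = 0.24467
So the posterior for Class B is 0.0247631 / 0.24467 ≈ 0.101.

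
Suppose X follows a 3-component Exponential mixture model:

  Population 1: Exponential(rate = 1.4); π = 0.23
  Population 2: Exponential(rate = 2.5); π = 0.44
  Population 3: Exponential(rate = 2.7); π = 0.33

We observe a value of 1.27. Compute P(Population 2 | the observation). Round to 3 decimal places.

0.356

The responsibility of component k is w_k f_k(x) divided by Σ_j w_j f_j(x).
Component likelihoods at x = 1.27:
  L_1 = 1.4·e^(−1.4·1.27) = 1.4·e^(−1.7780) = 0.236566
  L_2 = 2.5·e^(−2.5·1.27) = 2.5·e^(−3.1750) = 0.104485
  L_3 = 2.7·e^(−2.7·1.27) = 2.7·e^(−3.4290) = 0.0875322
Weight by the priors:
  w_1·L_1 = 0.23 × 0.236566 = 0.0544102
  w_2·L_2 = 0.44 × 0.104485 = 0.0459735
  w_3·L_3 = 0.33 × 0.0875322 = 0.0288856
Marginal: 0.0544102 + 0.0459735 + 0.0288856 = 0.129269
So the posterior for Population 2 is 0.0459735 / 0.129269 ≈ 0.356.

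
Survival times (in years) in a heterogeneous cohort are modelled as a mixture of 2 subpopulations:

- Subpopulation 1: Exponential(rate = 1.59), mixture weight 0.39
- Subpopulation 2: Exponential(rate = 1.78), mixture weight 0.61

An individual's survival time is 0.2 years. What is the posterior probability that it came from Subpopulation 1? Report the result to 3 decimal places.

By Bayes' theorem, P(k | x) = π_k f_k(x) / Σ_j π_j f_j(x).
Component likelihoods at x = 0.2 years:
  p_1 = 1.59·e^(−1.59·0.2) = 1.59·e^(−0.3180) = 1.15689
  p_2 = 1.78·e^(−1.78·0.2) = 1.78·e^(−0.3560) = 1.24684
Multiply by the mixture weights:
  π_1·p_1 = 0.39 × 1.15689 = 0.451186
  π_2·p_2 = 0.61 × 1.24684 = 0.760573
Marginal: 0.451186 + 0.760573 = 1.21176
P(Subpopulation 1 | the observation) ≈ 0.372

0.372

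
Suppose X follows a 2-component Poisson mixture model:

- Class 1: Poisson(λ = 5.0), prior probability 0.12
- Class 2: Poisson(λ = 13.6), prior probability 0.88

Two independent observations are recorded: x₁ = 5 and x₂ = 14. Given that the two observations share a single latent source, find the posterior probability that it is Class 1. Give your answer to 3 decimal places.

0.022

P(component k | x) = π_k·f_k(x) / marginal(x), where marginal(x) = Σ_j π_j·f_j(x).
Since both observations come from the same component, the likelihood for component k is f_k(x₁)·f_k(x₂).
  L_1 = [0.175467] × [0.000471736] = 8.27743e-05
  L_2 = [0.00480959] × [0.105374] = 0.000506804
Weight by the priors:
  π_1·L_1 = 0.12 × 8.27743e-05 = 9.93292e-06
  π_2·L_2 = 0.88 × 0.000506804 = 0.000445987
Evidence: 9.93292e-06 + 0.000445987 = 0.00045592
P(Class 1 | x) = 9.93292e-06 / 0.00045592 ≈ 0.022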